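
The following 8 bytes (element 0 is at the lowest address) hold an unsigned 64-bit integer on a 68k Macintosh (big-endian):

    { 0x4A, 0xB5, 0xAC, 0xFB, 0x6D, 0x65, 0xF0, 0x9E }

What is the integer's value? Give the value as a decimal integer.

In big-endian order the high byte comes first in memory.
The bytes are already most-significant first: 0x4AB5ACFB6D65F09E.
0x4AB5ACFB6D65F09E = 5383399125463462046.

5383399125463462046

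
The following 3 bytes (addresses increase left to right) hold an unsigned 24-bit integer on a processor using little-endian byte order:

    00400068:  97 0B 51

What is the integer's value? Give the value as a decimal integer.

Little-endian: lowest address holds the least-significant byte.
Reassemble most-significant byte first: 51 0B 97 → 0x510B97.
0x510B97 = 5311383.

5311383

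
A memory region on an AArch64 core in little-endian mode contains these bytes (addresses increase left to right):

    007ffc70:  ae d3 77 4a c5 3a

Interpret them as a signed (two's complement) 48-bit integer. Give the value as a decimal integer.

In little-endian order the low byte comes first in memory.
Reassemble most-significant byte first: 3A C5 4A 77 D3 AE → 0x3AC54A77D3AE.
0x3AC54A77D3AE = 64619032335278.

64619032335278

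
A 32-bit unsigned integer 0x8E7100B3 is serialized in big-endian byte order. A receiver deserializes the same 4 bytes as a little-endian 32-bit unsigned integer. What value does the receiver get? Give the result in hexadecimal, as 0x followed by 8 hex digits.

0xB300718E

Stored big-endian, the bytes at ascending addresses are 8E 71 00 B3.
Read back as little-endian, the first byte is least significant, giving 0xB300718E.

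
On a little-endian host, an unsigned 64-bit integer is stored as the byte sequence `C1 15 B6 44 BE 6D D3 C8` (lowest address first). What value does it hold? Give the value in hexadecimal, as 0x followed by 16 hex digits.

0xC8D36DBE44B615C1

Little-endian stores the least-significant byte at the lowest address.
Reassemble most-significant byte first: C8 D3 6D BE 44 B6 15 C1 → 0xC8D36DBE44B615C1.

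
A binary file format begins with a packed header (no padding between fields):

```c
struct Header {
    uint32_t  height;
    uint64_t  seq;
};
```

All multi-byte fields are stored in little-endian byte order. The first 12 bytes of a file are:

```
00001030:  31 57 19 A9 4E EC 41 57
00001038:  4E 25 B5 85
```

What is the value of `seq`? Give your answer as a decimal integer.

9634647996230659150

`seq` follows `height` (4 bytes), so it starts at byte offset 4 and occupies 8 bytes.
Bytes at offsets 4..11: 4E EC 41 57 4E 25 B5 85.
Little-endian: lowest address holds the least-significant byte.
Reassemble most-significant byte first: 85 B5 25 4E 57 41 EC 4E → 0x85B5254E5741EC4E.
0x85B5254E5741EC4E = 9634647996230659150.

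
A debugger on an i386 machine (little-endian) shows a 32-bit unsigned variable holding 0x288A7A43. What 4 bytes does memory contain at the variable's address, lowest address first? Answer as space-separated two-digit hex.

43 7A 8A 28

Split into bytes (most-significant first): 28 8A 7A 43.
Little-endian: lowest address holds the least-significant byte.
So at ascending addresses the bytes are 43 7A 8A 28.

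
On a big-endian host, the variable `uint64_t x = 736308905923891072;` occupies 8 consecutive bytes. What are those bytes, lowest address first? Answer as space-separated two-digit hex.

736308905923891072 in hexadecimal, padded to 64 bits, is 0x0A37E50C7E8CCF80.
Split into bytes (most-significant first): 0A 37 E5 0C 7E 8C CF 80.
In big-endian order the high byte comes first in memory.
So the memory order matches the most-significant-first order: 0A 37 E5 0C 7E 8C CF 80.

0A 37 E5 0C 7E 8C CF 80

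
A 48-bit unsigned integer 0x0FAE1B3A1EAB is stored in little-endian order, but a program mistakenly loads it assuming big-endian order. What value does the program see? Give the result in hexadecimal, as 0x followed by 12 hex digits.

0xAB1E3A1BAE0F

Stored little-endian, the bytes at ascending addresses are AB 1E 3A 1B AE 0F.
Read back as big-endian, the last byte is least significant, giving 0xAB1E3A1BAE0F.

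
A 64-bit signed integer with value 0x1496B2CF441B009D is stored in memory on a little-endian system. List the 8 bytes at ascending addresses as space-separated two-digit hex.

Split into bytes (most-significant first): 14 96 B2 CF 44 1B 00 9D.
In little-endian order the low byte comes first in memory.
So at ascending addresses the bytes are 9D 00 1B 44 CF B2 96 14.

9D 00 1B 44 CF B2 96 14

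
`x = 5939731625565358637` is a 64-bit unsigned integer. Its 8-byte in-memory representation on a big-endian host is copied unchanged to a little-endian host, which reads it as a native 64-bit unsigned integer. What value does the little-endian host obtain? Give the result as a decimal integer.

3245681919625162322

5939731625565358637 in 64-bit hexadecimal is 0x526E2A7182FA0A2D.
Stored big-endian, the bytes at ascending addresses are 52 6E 2A 71 82 FA 0A 2D.
Read back as little-endian, the first byte is least significant, giving 0x2D0AFA82712A6E52.
0x2D0AFA82712A6E52 = 3245681919625162322.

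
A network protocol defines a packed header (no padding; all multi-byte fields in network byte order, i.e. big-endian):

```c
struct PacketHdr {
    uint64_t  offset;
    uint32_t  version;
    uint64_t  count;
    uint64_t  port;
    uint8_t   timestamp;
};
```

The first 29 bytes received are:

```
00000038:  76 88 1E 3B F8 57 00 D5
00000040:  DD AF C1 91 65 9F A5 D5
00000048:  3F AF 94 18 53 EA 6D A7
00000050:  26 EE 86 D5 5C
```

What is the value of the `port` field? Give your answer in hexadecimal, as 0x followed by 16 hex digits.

0x53EA6DA726EE86D5

`port` follows `offset` (8 B), `version` (4 B), `count` (8 B), so it starts at offset 8 + 4 + 8 = 20 and occupies 8 bytes.
Bytes at offsets 20..27: 53 EA 6D A7 26 EE 86 D5.
Big-endian stores the most-significant byte at the lowest address.
The bytes are already most-significant first: 0x53EA6DA726EE86D5.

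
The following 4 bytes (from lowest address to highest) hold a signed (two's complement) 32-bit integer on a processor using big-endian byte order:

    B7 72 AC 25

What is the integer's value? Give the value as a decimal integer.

In big-endian order the high byte comes first in memory.
The bytes are already most-significant first: 0xB772AC25.
Top bit is set, so as a signed 32-bit value this is 0xB772AC25 − 2^32 = -1217221595.

-1217221595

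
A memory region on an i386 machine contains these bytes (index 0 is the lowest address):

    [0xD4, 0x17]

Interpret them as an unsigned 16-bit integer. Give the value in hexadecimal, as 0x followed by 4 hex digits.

Little-endian stores the least-significant byte at the lowest address.
Reassemble most-significant byte first: 17 D4 → 0x17D4.

0x17D4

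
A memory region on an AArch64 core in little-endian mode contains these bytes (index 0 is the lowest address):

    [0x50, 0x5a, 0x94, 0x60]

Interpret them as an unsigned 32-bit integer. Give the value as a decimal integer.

Little-endian: lowest address holds the least-significant byte.
Reassemble most-significant byte first: 60 94 5A 50 → 0x60945A50.
0x60945A50 = 1620335184.

1620335184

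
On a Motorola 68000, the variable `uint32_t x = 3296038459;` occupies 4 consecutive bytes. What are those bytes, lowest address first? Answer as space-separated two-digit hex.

3296038459 in hexadecimal, padded to 32 bits, is 0xC4758E3B.
Split into bytes (most-significant first): C4 75 8E 3B.
In big-endian order the high byte comes first in memory.
So the memory order matches the most-significant-first order: C4 75 8E 3B.

C4 75 8E 3B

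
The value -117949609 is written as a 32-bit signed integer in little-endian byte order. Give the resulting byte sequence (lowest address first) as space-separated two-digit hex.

Two's complement of -117949609 in 32 bits: 117949609 = 0x0707C4A9; invert → 0xF8F83B56; add 1 → 0xF8F83B57.
Split into bytes (most-significant first): F8 F8 3B 57.
Little-endian stores the least-significant byte at the lowest address.
So at ascending addresses the bytes are 57 3B F8 F8.

57 3B F8 F8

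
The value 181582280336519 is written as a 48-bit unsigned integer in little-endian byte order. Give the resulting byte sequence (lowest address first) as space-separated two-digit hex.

181582280336519 in hexadecimal, padded to 48 bits, is 0xA525EB512487.
Split into bytes (most-significant first): A5 25 EB 51 24 87.
Little-endian stores the least-significant byte at the lowest address.
So at ascending addresses the bytes are 87 24 51 EB 25 A5.

87 24 51 EB 25 A5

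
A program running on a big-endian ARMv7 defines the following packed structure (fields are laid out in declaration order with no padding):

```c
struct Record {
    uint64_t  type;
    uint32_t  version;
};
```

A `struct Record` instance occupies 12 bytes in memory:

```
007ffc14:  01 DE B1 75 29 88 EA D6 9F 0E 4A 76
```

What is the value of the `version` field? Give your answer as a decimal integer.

`version` follows `type` (8 bytes), so it starts at byte offset 8 and occupies 4 bytes.
Bytes at offsets 8..11: 9F 0E 4A 76.
In big-endian order the high byte comes first in memory.
The bytes are already most-significant first: 0x9F0E4A76.
0x9F0E4A76 = 2668513910.

2668513910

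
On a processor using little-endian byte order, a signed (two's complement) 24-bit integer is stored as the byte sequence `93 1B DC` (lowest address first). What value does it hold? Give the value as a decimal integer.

In little-endian order the low byte comes first in memory.
Reassemble most-significant byte first: DC 1B 93 → 0xDC1B93.
Top bit is set, so as a signed 24-bit value this is 0xDC1B93 − 2^24 = -2352237.

-2352237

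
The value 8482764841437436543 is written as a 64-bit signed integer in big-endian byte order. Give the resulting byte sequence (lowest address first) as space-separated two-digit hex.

8482764841437436543 in hexadecimal, padded to 64 bits, is 0x75B8D5ADFF0D1A7F.
Split into bytes (most-significant first): 75 B8 D5 AD FF 0D 1A 7F.
Big-endian stores the most-significant byte at the lowest address.
So the memory order matches the most-significant-first order: 75 B8 D5 AD FF 0D 1A 7F.

75 B8 D5 AD FF 0D 1A 7F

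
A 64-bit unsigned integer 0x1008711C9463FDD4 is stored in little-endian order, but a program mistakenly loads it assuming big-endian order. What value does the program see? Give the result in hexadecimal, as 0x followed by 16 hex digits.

0xD4FD63941C710810

Stored little-endian, the bytes at ascending addresses are D4 FD 63 94 1C 71 08 10.
Read back as big-endian, the last byte is least significant, giving 0xD4FD63941C710810.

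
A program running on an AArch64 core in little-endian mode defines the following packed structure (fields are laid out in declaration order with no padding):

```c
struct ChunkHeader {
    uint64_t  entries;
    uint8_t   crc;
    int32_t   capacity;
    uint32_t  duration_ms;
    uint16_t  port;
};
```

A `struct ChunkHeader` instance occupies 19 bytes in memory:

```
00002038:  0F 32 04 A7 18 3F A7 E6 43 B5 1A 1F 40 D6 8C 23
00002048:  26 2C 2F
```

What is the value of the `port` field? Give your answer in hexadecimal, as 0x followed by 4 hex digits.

0x2F2C

`port` follows `entries` (8 B), `crc` (1 B), `capacity` (4 B), `duration_ms` (4 B), so it starts at offset 8 + 1 + 4 + 4 = 17 and occupies 2 bytes.
Bytes at offsets 17..18: 2C 2F.
Little-endian stores the least-significant byte at the lowest address.
Reassemble most-significant byte first: 2F 2C → 0x2F2C.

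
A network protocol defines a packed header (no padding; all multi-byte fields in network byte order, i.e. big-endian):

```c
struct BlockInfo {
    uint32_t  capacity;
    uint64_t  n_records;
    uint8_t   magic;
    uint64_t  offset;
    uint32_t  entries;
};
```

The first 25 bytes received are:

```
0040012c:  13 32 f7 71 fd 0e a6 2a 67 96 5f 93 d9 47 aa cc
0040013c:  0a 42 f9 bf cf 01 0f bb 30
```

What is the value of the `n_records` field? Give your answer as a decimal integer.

`n_records` follows `capacity` (4 bytes), so it starts at byte offset 4 and occupies 8 bytes.
Bytes at offsets 4..11: FD 0E A6 2A 67 96 5F 93.
Big-endian: lowest address holds the most-significant byte.
The bytes are already most-significant first: 0xFD0EA62A67965F93.
0xFD0EA62A67965F93 = 18234694642326462355.

18234694642326462355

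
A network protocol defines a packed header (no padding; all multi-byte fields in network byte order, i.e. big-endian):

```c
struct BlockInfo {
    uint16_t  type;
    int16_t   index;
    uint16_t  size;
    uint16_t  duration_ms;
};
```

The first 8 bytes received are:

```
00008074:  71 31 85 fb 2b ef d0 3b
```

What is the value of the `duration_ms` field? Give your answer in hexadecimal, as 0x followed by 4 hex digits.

0xD03B

`duration_ms` follows `type` (2 B), `index` (2 B), `size` (2 B), so it starts at offset 2 + 2 + 2 = 6 and occupies 2 bytes.
Bytes at offsets 6..7: D0 3B.
In big-endian order the high byte comes first in memory.
The bytes are already most-significant first: 0xD03B.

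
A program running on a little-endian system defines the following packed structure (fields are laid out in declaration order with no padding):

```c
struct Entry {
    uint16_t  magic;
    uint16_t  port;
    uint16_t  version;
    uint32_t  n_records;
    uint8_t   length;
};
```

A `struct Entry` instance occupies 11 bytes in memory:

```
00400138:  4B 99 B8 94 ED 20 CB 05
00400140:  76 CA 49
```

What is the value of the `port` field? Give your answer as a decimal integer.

38072

`port` follows `magic` (2 bytes), so it starts at byte offset 2 and occupies 2 bytes.
Bytes at offsets 2..3: B8 94.
In little-endian order the low byte comes first in memory.
Reassemble most-significant byte first: 94 B8 → 0x94B8.
0x94B8 = 38072.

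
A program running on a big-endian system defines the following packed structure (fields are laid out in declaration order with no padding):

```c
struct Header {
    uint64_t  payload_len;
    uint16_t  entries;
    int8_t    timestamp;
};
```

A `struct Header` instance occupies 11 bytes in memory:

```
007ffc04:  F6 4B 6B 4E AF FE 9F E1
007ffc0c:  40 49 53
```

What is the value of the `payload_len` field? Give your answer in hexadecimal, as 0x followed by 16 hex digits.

0xF64B6B4EAFFE9FE1

`payload_len` is the first field, at byte offset 0, occupying 8 bytes.
Bytes at offsets 0..7: F6 4B 6B 4E AF FE 9F E1.
Big-endian stores the most-significant byte at the lowest address.
The bytes are already most-significant first: 0xF64B6B4EAFFE9FE1.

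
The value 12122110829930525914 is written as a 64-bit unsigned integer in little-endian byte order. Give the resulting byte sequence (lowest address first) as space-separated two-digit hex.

12122110829930525914 in hexadecimal, padded to 64 bits, is 0xA83A6392F9ECB4DA.
Split into bytes (most-significant first): A8 3A 63 92 F9 EC B4 DA.
Little-endian stores the least-significant byte at the lowest address.
So at ascending addresses the bytes are DA B4 EC F9 92 63 3A A8.

DA B4 EC F9 92 63 3A A8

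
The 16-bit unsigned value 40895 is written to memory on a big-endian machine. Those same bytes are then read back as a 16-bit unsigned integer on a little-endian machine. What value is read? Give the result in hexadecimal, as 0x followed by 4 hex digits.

0xBF9F

40895 in 16-bit hexadecimal is 0x9FBF.
Stored big-endian, the bytes at ascending addresses are 9F BF.
Read back as little-endian, the first byte is least significant, giving 0xBF9F.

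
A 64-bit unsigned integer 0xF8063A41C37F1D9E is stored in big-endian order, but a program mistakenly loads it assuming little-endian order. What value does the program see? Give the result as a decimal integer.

11393403108906895096

Stored big-endian, the bytes at ascending addresses are F8 06 3A 41 C3 7F 1D 9E.
Read back as little-endian, the first byte is least significant, giving 0x9E1D7FC3413A06F8.
0x9E1D7FC3413A06F8 = 11393403108906895096.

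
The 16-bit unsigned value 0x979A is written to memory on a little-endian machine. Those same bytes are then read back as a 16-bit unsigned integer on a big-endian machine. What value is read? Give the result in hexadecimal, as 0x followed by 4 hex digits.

0x9A97

Stored little-endian, the bytes at ascending addresses are 9A 97.
Read back as big-endian, the last byte is least significant, giving 0x9A97.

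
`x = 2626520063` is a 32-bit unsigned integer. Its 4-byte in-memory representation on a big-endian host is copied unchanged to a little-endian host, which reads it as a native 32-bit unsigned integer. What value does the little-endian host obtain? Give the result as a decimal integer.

4286811548

2626520063 in 32-bit hexadecimal is 0x9C8D83FF.
Stored big-endian, the bytes at ascending addresses are 9C 8D 83 FF.
Read back as little-endian, the first byte is least significant, giving 0xFF838D9C.
0xFF838D9C = 4286811548.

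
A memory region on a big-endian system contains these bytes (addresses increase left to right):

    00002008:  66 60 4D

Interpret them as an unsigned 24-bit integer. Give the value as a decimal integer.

6709325

Big-endian: lowest address holds the most-significant byte.
The bytes are already most-significant first: 0x66604D.
0x66604D = 6709325.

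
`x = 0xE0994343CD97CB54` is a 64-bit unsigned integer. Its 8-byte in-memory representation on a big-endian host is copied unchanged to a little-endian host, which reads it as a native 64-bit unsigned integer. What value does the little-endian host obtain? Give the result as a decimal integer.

6110144227310803424

Stored big-endian, the bytes at ascending addresses are E0 99 43 43 CD 97 CB 54.
Read back as little-endian, the first byte is least significant, giving 0x54CB97CD434399E0.
0x54CB97CD434399E0 = 6110144227310803424.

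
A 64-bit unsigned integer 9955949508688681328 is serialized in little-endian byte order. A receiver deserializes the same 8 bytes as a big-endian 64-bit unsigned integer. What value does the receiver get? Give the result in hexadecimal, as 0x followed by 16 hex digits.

9955949508688681328 in 64-bit hexadecimal is 0x8A2AA3544B1D1970.
Stored little-endian, the bytes at ascending addresses are 70 19 1D 4B 54 A3 2A 8A.
Read back as big-endian, the last byte is least significant, giving 0x70191D4B54A32A8A.

0x70191D4B54A32A8A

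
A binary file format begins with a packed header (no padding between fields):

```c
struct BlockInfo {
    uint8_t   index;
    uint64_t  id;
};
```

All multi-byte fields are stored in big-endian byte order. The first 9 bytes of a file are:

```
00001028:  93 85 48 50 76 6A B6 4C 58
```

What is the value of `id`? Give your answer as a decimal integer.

9604014674894277720

`id` follows `index` (1 byte), so it starts at byte offset 1 and occupies 8 bytes.
Bytes at offsets 1..8: 85 48 50 76 6A B6 4C 58.
In big-endian order the high byte comes first in memory.
The bytes are already most-significant first: 0x854850766AB64C58.
0x854850766AB64C58 = 9604014674894277720.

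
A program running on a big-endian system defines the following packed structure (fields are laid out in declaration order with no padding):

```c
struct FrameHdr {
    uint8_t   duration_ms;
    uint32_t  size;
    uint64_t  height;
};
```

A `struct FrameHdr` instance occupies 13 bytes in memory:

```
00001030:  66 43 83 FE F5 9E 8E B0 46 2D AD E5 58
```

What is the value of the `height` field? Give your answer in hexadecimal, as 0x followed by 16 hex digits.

`height` follows `duration_ms` (1 B), `size` (4 B), so it starts at offset 1 + 4 = 5 and occupies 8 bytes.
Bytes at offsets 5..12: 9E 8E B0 46 2D AD E5 58.
Big-endian stores the most-significant byte at the lowest address.
The bytes are already most-significant first: 0x9E8EB0462DADE558.

0x9E8EB0462DADE558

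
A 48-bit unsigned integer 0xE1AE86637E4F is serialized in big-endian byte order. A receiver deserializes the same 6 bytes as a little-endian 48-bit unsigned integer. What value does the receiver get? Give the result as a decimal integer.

Stored big-endian, the bytes at ascending addresses are E1 AE 86 63 7E 4F.
Read back as little-endian, the first byte is least significant, giving 0x4F7E6386AEE1.
0x4F7E6386AEE1 = 87404254244577.

87404254244577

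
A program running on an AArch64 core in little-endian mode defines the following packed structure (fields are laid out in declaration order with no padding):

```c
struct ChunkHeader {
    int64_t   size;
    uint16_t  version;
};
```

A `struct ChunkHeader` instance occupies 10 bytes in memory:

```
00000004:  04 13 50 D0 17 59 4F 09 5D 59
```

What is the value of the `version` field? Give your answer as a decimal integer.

`version` follows `size` (8 bytes), so it starts at byte offset 8 and occupies 2 bytes.
Bytes at offsets 8..9: 5D 59.
Little-endian: lowest address holds the least-significant byte.
Reassemble most-significant byte first: 59 5D → 0x595D.
0x595D = 22877.

22877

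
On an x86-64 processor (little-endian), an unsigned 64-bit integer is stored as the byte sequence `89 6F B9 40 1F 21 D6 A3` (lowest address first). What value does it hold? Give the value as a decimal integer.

In little-endian order the low byte comes first in memory.
Reassemble most-significant byte first: A3 D6 21 1F 40 B9 6F 89 → 0xA3D6211F40B96F89.
0xA3D6211F40B96F89 = 11805659891311931273.

11805659891311931273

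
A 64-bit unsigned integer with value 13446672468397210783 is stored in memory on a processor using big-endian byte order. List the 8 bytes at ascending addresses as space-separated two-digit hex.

13446672468397210783 in hexadecimal, padded to 64 bits, is 0xBA9C2D5DD1D73C9F.
Split into bytes (most-significant first): BA 9C 2D 5D D1 D7 3C 9F.
In big-endian order the high byte comes first in memory.
So the memory order matches the most-significant-first order: BA 9C 2D 5D D1 D7 3C 9F.

BA 9C 2D 5D D1 D7 3C 9F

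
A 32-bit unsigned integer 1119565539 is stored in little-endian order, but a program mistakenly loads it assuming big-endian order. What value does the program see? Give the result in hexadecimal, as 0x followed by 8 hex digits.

0xE336BB42

1119565539 in 32-bit hexadecimal is 0x42BB36E3.
Stored little-endian, the bytes at ascending addresses are E3 36 BB 42.
Read back as big-endian, the last byte is least significant, giving 0xE336BB42.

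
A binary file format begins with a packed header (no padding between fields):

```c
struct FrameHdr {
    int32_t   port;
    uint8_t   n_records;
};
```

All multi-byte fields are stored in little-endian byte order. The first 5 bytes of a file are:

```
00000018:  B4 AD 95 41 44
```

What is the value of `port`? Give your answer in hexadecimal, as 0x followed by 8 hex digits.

`port` is the first field, at byte offset 0, occupying 4 bytes.
Bytes at offsets 0..3: B4 AD 95 41.
Little-endian: lowest address holds the least-significant byte.
Reassemble most-significant byte first: 41 95 AD B4 → 0x4195ADB4.

0x4195ADB4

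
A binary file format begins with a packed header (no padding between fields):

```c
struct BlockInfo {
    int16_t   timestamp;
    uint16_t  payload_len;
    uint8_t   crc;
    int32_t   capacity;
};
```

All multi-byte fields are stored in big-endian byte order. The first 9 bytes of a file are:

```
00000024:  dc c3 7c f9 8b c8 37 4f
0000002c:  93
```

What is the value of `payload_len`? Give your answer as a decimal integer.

31993

`payload_len` follows `timestamp` (2 bytes), so it starts at byte offset 2 and occupies 2 bytes.
Bytes at offsets 2..3: 7C F9.
In big-endian order the high byte comes first in memory.
The bytes are already most-significant first: 0x7CF9.
0x7CF9 = 31993.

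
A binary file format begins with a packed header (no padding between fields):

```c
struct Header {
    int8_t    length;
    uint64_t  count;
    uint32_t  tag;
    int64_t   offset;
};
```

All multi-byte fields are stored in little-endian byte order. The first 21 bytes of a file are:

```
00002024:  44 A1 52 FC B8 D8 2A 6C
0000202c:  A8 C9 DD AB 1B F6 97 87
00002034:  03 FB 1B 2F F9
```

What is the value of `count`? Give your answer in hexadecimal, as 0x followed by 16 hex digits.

`count` follows `length` (1 byte), so it starts at byte offset 1 and occupies 8 bytes.
Bytes at offsets 1..8: A1 52 FC B8 D8 2A 6C A8.
In little-endian order the low byte comes first in memory.
Reassemble most-significant byte first: A8 6C 2A D8 B8 FC 52 A1 → 0xA86C2AD8B8FC52A1.

0xA86C2AD8B8FC52A1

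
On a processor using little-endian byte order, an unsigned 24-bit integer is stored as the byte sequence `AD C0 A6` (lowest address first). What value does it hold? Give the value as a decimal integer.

10928301

In little-endian order the low byte comes first in memory.
Reassemble most-significant byte first: A6 C0 AD → 0xA6C0AD.
0xA6C0AD = 10928301.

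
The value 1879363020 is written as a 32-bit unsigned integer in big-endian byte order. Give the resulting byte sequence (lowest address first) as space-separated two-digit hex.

1879363020 in hexadecimal, padded to 32 bits, is 0x7004CDCC.
Split into bytes (most-significant first): 70 04 CD CC.
Big-endian stores the most-significant byte at the lowest address.
So the memory order matches the most-significant-first order: 70 04 CD CC.

70 04 CD CC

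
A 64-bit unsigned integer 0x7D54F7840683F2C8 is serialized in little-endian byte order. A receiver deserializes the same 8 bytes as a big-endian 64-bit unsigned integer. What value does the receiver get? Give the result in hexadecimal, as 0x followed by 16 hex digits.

0xC8F2830684F7547D

Stored little-endian, the bytes at ascending addresses are C8 F2 83 06 84 F7 54 7D.
Read back as big-endian, the last byte is least significant, giving 0xC8F2830684F7547D.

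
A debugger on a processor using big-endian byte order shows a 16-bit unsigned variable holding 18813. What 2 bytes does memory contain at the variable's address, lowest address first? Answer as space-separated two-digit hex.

18813 in hexadecimal, padded to 16 bits, is 0x497D.
Split into bytes (most-significant first): 49 7D.
In big-endian order the high byte comes first in memory.
So the memory order matches the most-significant-first order: 49 7D.

49 7D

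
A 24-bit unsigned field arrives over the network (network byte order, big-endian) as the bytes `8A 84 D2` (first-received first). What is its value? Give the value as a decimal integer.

9077970

Big-endian stores the most-significant byte at the lowest address.
The bytes are already most-significant first: 0x8A84D2.
0x8A84D2 = 9077970.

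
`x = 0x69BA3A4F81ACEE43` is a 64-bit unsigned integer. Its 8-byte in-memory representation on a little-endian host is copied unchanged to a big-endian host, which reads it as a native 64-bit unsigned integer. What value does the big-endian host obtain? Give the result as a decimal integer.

Stored little-endian, the bytes at ascending addresses are 43 EE AC 81 4F 3A BA 69.
Read back as big-endian, the last byte is least significant, giving 0x43EEAC814F3ABA69.
0x43EEAC814F3ABA69 = 4895039516378315369.

4895039516378315369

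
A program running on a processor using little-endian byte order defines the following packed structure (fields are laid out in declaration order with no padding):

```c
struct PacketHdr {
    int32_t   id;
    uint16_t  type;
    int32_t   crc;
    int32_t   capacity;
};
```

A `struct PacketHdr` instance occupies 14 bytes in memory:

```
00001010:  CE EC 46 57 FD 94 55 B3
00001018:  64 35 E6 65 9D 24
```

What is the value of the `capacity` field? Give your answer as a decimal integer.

614295014

`capacity` follows `id` (4 B), `type` (2 B), `crc` (4 B), so it starts at offset 4 + 2 + 4 = 10 and occupies 4 bytes.
Bytes at offsets 10..13: E6 65 9D 24.
Little-endian: lowest address holds the least-significant byte.
Reassemble most-significant byte first: 24 9D 65 E6 → 0x249D65E6.
0x249D65E6 = 614295014.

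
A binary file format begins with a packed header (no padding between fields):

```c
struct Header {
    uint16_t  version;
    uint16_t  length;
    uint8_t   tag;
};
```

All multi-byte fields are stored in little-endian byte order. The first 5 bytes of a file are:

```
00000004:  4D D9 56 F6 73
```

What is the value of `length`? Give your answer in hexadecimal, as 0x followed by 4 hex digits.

`length` follows `version` (2 bytes), so it starts at byte offset 2 and occupies 2 bytes.
Bytes at offsets 2..3: 56 F6.
Little-endian stores the least-significant byte at the lowest address.
Reassemble most-significant byte first: F6 56 → 0xF656.

0xF656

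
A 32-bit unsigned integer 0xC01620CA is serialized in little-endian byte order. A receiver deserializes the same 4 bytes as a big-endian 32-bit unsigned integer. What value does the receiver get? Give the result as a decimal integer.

Stored little-endian, the bytes at ascending addresses are CA 20 16 C0.
Read back as big-endian, the last byte is least significant, giving 0xCA2016C0.
0xCA2016C0 = 3391100608.

3391100608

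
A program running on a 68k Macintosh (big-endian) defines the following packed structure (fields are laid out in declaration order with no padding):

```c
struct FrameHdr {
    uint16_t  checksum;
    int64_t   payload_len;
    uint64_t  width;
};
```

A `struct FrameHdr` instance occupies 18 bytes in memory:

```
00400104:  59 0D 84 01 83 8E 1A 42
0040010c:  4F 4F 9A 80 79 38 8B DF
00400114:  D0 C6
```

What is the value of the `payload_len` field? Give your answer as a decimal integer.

-8934715539377205425

`payload_len` follows `checksum` (2 bytes), so it starts at byte offset 2 and occupies 8 bytes.
Bytes at offsets 2..9: 84 01 83 8E 1A 42 4F 4F.
Big-endian: lowest address holds the most-significant byte.
The bytes are already most-significant first: 0x8401838E1A424F4F.
Top bit is set, so as a signed 64-bit value this is 0x8401838E1A424F4F − 2^64 = -8934715539377205425.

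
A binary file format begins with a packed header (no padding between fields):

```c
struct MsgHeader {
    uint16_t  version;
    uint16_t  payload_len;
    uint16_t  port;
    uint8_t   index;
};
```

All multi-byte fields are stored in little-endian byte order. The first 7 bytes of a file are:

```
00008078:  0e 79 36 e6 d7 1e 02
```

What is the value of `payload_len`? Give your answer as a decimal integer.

`payload_len` follows `version` (2 bytes), so it starts at byte offset 2 and occupies 2 bytes.
Bytes at offsets 2..3: 36 E6.
Little-endian stores the least-significant byte at the lowest address.
Reassemble most-significant byte first: E6 36 → 0xE636.
0xE636 = 58934.

58934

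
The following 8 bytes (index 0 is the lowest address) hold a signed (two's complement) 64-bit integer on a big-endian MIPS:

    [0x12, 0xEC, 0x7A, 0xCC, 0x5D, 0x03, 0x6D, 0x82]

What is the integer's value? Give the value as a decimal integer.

Big-endian stores the most-significant byte at the lowest address.
The bytes are already most-significant first: 0x12EC7ACC5D036D82.
0x12EC7ACC5D036D82 = 1363599805338840450.

1363599805338840450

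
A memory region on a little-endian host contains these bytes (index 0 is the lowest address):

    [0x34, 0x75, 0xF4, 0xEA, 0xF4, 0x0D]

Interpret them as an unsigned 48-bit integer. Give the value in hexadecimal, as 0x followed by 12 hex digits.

Little-endian: lowest address holds the least-significant byte.
Reassemble most-significant byte first: 0D F4 EA F4 75 34 → 0x0DF4EAF47534.

0x0DF4EAF47534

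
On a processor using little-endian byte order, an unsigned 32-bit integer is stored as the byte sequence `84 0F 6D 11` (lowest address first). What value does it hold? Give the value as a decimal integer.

Little-endian: lowest address holds the least-significant byte.
Reassemble most-significant byte first: 11 6D 0F 84 → 0x116D0F84.
0x116D0F84 = 292360068.

292360068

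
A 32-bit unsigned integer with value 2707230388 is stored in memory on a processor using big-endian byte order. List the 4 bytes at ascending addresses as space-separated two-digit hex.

A1 5D 0E B4

2707230388 in hexadecimal, padded to 32 bits, is 0xA15D0EB4.
Split into bytes (most-significant first): A1 5D 0E B4.
Big-endian: lowest address holds the most-significant byte.
So the memory order matches the most-significant-first order: A1 5D 0E B4.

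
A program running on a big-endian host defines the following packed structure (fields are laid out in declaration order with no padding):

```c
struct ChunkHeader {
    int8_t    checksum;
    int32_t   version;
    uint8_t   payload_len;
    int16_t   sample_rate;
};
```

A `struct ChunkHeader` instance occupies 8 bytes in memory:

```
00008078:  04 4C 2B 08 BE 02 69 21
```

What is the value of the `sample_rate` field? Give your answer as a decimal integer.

`sample_rate` follows `checksum` (1 B), `version` (4 B), `payload_len` (1 B), so it starts at offset 1 + 4 + 1 = 6 and occupies 2 bytes.
Bytes at offsets 6..7: 69 21.
In big-endian order the high byte comes first in memory.
The bytes are already most-significant first: 0x6921.
0x6921 = 26913.

26913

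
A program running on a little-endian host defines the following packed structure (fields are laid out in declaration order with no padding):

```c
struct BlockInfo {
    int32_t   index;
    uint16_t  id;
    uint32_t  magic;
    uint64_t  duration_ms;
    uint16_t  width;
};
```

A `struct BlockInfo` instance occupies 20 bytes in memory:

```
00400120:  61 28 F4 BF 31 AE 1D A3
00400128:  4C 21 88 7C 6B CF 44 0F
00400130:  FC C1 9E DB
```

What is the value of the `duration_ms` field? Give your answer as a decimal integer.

`duration_ms` follows `index` (4 B), `id` (2 B), `magic` (4 B), so it starts at offset 4 + 2 + 4 = 10 and occupies 8 bytes.
Bytes at offsets 10..17: 88 7C 6B CF 44 0F FC C1.
Little-endian: lowest address holds the least-significant byte.
Reassemble most-significant byte first: C1 FC 0F 44 CF 6B 7C 88 → 0xC1FC0F44CF6B7C88.
0xC1FC0F44CF6B7C88 = 13978064131663297672.

13978064131663297672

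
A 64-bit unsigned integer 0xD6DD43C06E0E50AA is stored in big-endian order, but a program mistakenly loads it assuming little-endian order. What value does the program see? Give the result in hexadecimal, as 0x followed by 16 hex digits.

0xAA500E6EC043DDD6

Stored big-endian, the bytes at ascending addresses are D6 DD 43 C0 6E 0E 50 AA.
Read back as little-endian, the first byte is least significant, giving 0xAA500E6EC043DDD6.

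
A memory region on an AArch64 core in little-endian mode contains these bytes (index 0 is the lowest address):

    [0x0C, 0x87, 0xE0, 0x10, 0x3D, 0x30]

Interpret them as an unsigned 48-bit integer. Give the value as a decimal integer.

Little-endian stores the least-significant byte at the lowest address.
Reassemble most-significant byte first: 30 3D 10 E0 87 0C → 0x303D10E0870C.
0x303D10E0870C = 53038834288396.

53038834288396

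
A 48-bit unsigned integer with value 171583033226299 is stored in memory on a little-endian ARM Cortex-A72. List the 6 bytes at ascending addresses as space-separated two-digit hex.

171583033226299 in hexadecimal, padded to 48 bits, is 0x9C0DC9BEB43B.
Split into bytes (most-significant first): 9C 0D C9 BE B4 3B.
In little-endian order the low byte comes first in memory.
So at ascending addresses the bytes are 3B B4 BE C9 0D 9C.

3B B4 BE C9 0D 9C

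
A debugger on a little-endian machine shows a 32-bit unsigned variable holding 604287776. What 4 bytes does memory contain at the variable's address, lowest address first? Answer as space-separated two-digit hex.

20 B3 04 24

604287776 in hexadecimal, padded to 32 bits, is 0x2404B320.
Split into bytes (most-significant first): 24 04 B3 20.
Little-endian stores the least-significant byte at the lowest address.
So at ascending addresses the bytes are 20 B3 04 24.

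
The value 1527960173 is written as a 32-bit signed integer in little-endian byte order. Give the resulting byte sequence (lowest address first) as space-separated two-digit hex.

6D D2 12 5B

1527960173 in hexadecimal, padded to 32 bits, is 0x5B12D26D.
Split into bytes (most-significant first): 5B 12 D2 6D.
Little-endian stores the least-significant byte at the lowest address.
So at ascending addresses the bytes are 6D D2 12 5B.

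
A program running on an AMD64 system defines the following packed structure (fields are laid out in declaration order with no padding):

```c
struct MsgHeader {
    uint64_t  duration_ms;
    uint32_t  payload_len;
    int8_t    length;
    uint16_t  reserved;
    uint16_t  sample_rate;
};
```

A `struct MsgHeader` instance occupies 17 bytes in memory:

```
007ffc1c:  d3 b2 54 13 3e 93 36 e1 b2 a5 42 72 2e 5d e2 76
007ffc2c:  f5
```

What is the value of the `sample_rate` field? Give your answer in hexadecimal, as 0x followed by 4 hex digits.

`sample_rate` follows `duration_ms` (8 B), `payload_len` (4 B), `length` (1 B), `reserved` (2 B), so it starts at offset 8 + 4 + 1 + 2 = 15 and occupies 2 bytes.
Bytes at offsets 15..16: 76 F5.
Little-endian: lowest address holds the least-significant byte.
Reassemble most-significant byte first: F5 76 → 0xF576.

0xF576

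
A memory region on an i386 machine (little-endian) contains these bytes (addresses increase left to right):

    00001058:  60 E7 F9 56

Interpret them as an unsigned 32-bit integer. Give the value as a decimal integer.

1459218272

Little-endian: lowest address holds the least-significant byte.
Reassemble most-significant byte first: 56 F9 E7 60 → 0x56F9E760.
0x56F9E760 = 1459218272.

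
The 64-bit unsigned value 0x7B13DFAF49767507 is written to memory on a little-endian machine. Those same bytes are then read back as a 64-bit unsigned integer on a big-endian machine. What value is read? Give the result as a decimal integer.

537465789395964795

Stored little-endian, the bytes at ascending addresses are 07 75 76 49 AF DF 13 7B.
Read back as big-endian, the last byte is least significant, giving 0x07757649AFDF137B.
0x07757649AFDF137B = 537465789395964795.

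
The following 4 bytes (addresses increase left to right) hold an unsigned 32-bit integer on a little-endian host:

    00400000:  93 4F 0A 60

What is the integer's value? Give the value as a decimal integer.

In little-endian order the low byte comes first in memory.
Reassemble most-significant byte first: 60 0A 4F 93 → 0x600A4F93.
0x600A4F93 = 1611288467.

1611288467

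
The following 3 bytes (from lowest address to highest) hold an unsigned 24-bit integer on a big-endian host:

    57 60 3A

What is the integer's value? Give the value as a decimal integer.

5726266

Big-endian: lowest address holds the most-significant byte.
The bytes are already most-significant first: 0x57603A.
0x57603A = 5726266.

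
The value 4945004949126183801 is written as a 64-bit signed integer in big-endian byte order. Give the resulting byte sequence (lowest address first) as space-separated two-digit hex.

44 A0 2F CD 2D 36 FB 79

4945004949126183801 in hexadecimal, padded to 64 bits, is 0x44A02FCD2D36FB79.
Split into bytes (most-significant first): 44 A0 2F CD 2D 36 FB 79.
In big-endian order the high byte comes first in memory.
So the memory order matches the most-significant-first order: 44 A0 2F CD 2D 36 FB 79.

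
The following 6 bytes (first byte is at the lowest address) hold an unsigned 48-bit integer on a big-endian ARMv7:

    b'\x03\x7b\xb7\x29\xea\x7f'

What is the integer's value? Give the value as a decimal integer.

Big-endian: lowest address holds the most-significant byte.
The bytes are already most-significant first: 0x037BB729EA7F.
0x037BB729EA7F = 3829888838271.

3829888838271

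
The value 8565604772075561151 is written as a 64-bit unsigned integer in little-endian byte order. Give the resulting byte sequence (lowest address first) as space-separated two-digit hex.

8565604772075561151 in hexadecimal, padded to 64 bits, is 0x76DF24285DF460BF.
Split into bytes (most-significant first): 76 DF 24 28 5D F4 60 BF.
In little-endian order the low byte comes first in memory.
So at ascending addresses the bytes are BF 60 F4 5D 28 24 DF 76.

BF 60 F4 5D 28 24 DF 76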